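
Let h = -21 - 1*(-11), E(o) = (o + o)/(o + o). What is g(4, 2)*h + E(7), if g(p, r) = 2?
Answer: -19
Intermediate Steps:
E(o) = 1 (E(o) = (2*o)/((2*o)) = (2*o)*(1/(2*o)) = 1)
h = -10 (h = -21 + 11 = -10)
g(4, 2)*h + E(7) = 2*(-10) + 1 = -20 + 1 = -19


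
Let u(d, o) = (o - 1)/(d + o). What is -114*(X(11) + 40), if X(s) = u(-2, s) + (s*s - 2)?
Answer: -54758/3 ≈ -18253.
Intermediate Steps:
u(d, o) = (-1 + o)/(d + o)
X(s) = -2 + s² + (-1 + s)/(-2 + s) (X(s) = (-1 + s)/(-2 + s) + (s*s - 2) = (-1 + s)/(-2 + s) + (s² - 2) = (-1 + s)/(-2 + s) + (-2 + s²) = -2 + s² + (-1 + s)/(-2 + s))
-114*(X(11) + 40) = -114*((-1 + 11 + (-2 + 11)*(-2 + 11²))/(-2 + 11) + 40) = -114*((-1 + 11 + 9*(-2 + 121))/9 + 40) = -114*((-1 + 11 + 9*119)/9 + 40) = -114*((-1 + 11 + 1071)/9 + 40) = -114*((⅑)*1081 + 40) = -114*(1081/9 + 40) = -114*1441/9 = -54758/3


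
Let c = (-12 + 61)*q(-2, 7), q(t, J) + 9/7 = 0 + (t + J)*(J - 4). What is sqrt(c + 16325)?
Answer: sqrt(16997) ≈ 130.37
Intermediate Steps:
q(t, J) = -9/7 + (-4 + J)*(J + t) (q(t, J) = -9/7 + (0 + (t + J)*(J - 4)) = -9/7 + (0 + (J + t)*(-4 + J)) = -9/7 + (0 + (-4 + J)*(J + t)) = -9/7 + (-4 + J)*(J + t))
c = 672 (c = (-12 + 61)*(-9/7 + 7**2 - 4*7 - 4*(-2) + 7*(-2)) = 49*(-9/7 + 49 - 28 + 8 - 14) = 49*(96/7) = 672)
sqrt(c + 16325) = sqrt(672 + 16325) = sqrt(16997)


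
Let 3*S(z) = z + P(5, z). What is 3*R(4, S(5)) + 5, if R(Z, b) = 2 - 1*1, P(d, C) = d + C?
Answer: 8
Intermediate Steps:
P(d, C) = C + d
S(z) = 5/3 + 2*z/3 (S(z) = (z + (z + 5))/3 = (z + (5 + z))/3 = (5 + 2*z)/3 = 5/3 + 2*z/3)
R(Z, b) = 1 (R(Z, b) = 2 - 1 = 1)
3*R(4, S(5)) + 5 = 3*1 + 5 = 3 + 5 = 8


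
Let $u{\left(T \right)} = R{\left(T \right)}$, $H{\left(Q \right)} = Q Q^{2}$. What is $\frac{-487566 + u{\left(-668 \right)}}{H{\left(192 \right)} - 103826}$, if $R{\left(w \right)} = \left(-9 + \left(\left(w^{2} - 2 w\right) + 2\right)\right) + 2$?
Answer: $- \frac{40011}{6974062} \approx -0.0057371$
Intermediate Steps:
$H{\left(Q \right)} = Q^{3}$
$R{\left(w \right)} = -5 + w^{2} - 2 w$ ($R{\left(w \right)} = \left(-9 + \left(2 + w^{2} - 2 w\right)\right) + 2 = \left(-7 + w^{2} - 2 w\right) + 2 = -5 + w^{2} - 2 w$)
$u{\left(T \right)} = -5 + T^{2} - 2 T$
$\frac{-487566 + u{\left(-668 \right)}}{H{\left(192 \right)} - 103826} = \frac{-487566 - \left(-1331 - 446224\right)}{192^{3} - 103826} = \frac{-487566 + \left(-5 + 446224 + 1336\right)}{7077888 - 103826} = \frac{-487566 + 447555}{6974062} = \left(-40011\right) \frac{1}{6974062} = - \frac{40011}{6974062}$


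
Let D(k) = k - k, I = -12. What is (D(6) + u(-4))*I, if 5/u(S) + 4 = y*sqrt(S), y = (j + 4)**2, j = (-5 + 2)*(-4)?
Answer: 3/3277 + 384*I/3277 ≈ 0.00091547 + 0.11718*I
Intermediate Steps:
j = 12 (j = -3*(-4) = 12)
D(k) = 0
y = 256 (y = (12 + 4)**2 = 16**2 = 256)
u(S) = 5/(-4 + 256*sqrt(S))
(D(6) + u(-4))*I = (0 + 5/(4*(-1 + 64*sqrt(-4))))*(-12) = (0 + 5/(4*(-1 + 64*(2*I))))*(-12) = (0 + 5/(4*(-1 + 128*I)))*(-12) = (0 + 5*((-1 - 128*I)/16385)/4)*(-12) = (0 + (-1 - 128*I)/13108)*(-12) = ((-1 - 128*I)/13108)*(-12) = -3*(-1 - 128*I)/3277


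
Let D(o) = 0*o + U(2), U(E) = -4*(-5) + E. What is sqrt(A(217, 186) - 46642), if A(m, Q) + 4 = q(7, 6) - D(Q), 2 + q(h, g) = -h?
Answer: I*sqrt(46677) ≈ 216.05*I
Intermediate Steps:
U(E) = 20 + E
D(o) = 22 (D(o) = 0*o + (20 + 2) = 0 + 22 = 22)
q(h, g) = -2 - h
A(m, Q) = -35 (A(m, Q) = -4 + ((-2 - 1*7) - 1*22) = -4 + ((-2 - 7) - 22) = -4 + (-9 - 22) = -4 - 31 = -35)
sqrt(A(217, 186) - 46642) = sqrt(-35 - 46642) = sqrt(-46677) = I*sqrt(46677)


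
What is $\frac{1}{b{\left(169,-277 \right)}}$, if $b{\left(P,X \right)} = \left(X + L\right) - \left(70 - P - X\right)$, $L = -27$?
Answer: $- \frac{1}{482} \approx -0.0020747$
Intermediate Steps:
$b{\left(P,X \right)} = -97 + P + 2 X$ ($b{\left(P,X \right)} = \left(X - 27\right) - \left(70 - P - X\right) = \left(-27 + X\right) + \left(-70 + P + X\right) = -97 + P + 2 X$)
$\frac{1}{b{\left(169,-277 \right)}} = \frac{1}{-97 + 169 + 2 \left(-277\right)} = \frac{1}{-97 + 169 - 554} = \frac{1}{-482} = - \frac{1}{482}$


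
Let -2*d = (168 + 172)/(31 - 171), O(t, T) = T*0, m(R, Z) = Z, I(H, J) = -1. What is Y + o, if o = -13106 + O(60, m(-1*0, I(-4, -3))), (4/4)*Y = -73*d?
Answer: -184725/14 ≈ -13195.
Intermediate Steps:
O(t, T) = 0
d = 17/14 (d = -(168 + 172)/(2*(31 - 171)) = -170/(-140) = -170*(-1)/140 = -½*(-17/7) = 17/14 ≈ 1.2143)
Y = -1241/14 (Y = -73*17/14 = -1241/14 ≈ -88.643)
o = -13106 (o = -13106 + 0 = -13106)
Y + o = -1241/14 - 13106 = -184725/14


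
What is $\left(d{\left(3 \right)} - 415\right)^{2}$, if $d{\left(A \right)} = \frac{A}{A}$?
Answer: $171396$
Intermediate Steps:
$d{\left(A \right)} = 1$
$\left(d{\left(3 \right)} - 415\right)^{2} = \left(1 - 415\right)^{2} = \left(-414\right)^{2} = 171396$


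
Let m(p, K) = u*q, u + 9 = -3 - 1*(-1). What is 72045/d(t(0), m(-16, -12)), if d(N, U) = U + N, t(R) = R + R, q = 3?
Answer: -24015/11 ≈ -2183.2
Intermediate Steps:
u = -11 (u = -9 + (-3 - 1*(-1)) = -9 + (-3 + 1) = -9 - 2 = -11)
t(R) = 2*R
m(p, K) = -33 (m(p, K) = -11*3 = -33)
d(N, U) = N + U
72045/d(t(0), m(-16, -12)) = 72045/(2*0 - 33) = 72045/(0 - 33) = 72045/(-33) = 72045*(-1/33) = -24015/11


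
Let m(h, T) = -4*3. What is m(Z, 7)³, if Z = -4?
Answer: -1728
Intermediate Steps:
m(h, T) = -12
m(Z, 7)³ = (-12)³ = -1728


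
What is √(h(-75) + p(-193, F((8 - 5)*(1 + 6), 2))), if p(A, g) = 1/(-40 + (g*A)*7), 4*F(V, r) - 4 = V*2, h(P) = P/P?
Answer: √970447103/31153 ≈ 0.99997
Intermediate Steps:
h(P) = 1
F(V, r) = 1 + V/2 (F(V, r) = 1 + (V*2)/4 = 1 + (2*V)/4 = 1 + V/2)
p(A, g) = 1/(-40 + 7*A*g) (p(A, g) = 1/(-40 + (A*g)*7) = 1/(-40 + 7*A*g))
√(h(-75) + p(-193, F((8 - 5)*(1 + 6), 2))) = √(1 + 1/(-40 + 7*(-193)*(1 + ((8 - 5)*(1 + 6))/2))) = √(1 + 1/(-40 + 7*(-193)*(1 + (3*7)/2))) = √(1 + 1/(-40 + 7*(-193)*(1 + (½)*21))) = √(1 + 1/(-40 + 7*(-193)*(1 + 21/2))) = √(1 + 1/(-40 + 7*(-193)*(23/2))) = √(1 + 1/(-40 - 31073/2)) = √(1 + 1/(-31153/2)) = √(1 - 2/31153) = √(31151/31153) = √970447103/31153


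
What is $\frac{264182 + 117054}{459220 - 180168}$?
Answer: $\frac{95309}{69763} \approx 1.3662$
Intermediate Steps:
$\frac{264182 + 117054}{459220 - 180168} = \frac{381236}{279052} = 381236 \cdot \frac{1}{279052} = \frac{95309}{69763}$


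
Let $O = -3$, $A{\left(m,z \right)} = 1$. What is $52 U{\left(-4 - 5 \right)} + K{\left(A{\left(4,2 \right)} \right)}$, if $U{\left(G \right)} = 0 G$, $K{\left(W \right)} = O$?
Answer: $-3$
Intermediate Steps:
$K{\left(W \right)} = -3$
$U{\left(G \right)} = 0$
$52 U{\left(-4 - 5 \right)} + K{\left(A{\left(4,2 \right)} \right)} = 52 \cdot 0 - 3 = 0 - 3 = -3$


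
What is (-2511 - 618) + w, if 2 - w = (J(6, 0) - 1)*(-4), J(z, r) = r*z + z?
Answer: -3107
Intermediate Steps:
J(z, r) = z + r*z
w = 22 (w = 2 - (6*(1 + 0) - 1)*(-4) = 2 - (6*1 - 1)*(-4) = 2 - (6 - 1)*(-4) = 2 - 5*(-4) = 2 - 1*(-20) = 2 + 20 = 22)
(-2511 - 618) + w = (-2511 - 618) + 22 = -3129 + 22 = -3107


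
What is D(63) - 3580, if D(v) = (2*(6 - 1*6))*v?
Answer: -3580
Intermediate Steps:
D(v) = 0 (D(v) = (2*(6 - 6))*v = (2*0)*v = 0*v = 0)
D(63) - 3580 = 0 - 3580 = -3580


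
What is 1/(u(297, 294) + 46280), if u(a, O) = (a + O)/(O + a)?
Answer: 1/46281 ≈ 2.1607e-5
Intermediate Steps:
u(a, O) = 1 (u(a, O) = (O + a)/(O + a) = 1)
1/(u(297, 294) + 46280) = 1/(1 + 46280) = 1/46281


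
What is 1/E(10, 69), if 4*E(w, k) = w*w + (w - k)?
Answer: 4/41 ≈ 0.097561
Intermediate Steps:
E(w, k) = -k/4 + w/4 + w**2/4 (E(w, k) = (w*w + (w - k))/4 = (w**2 + (w - k))/4 = (w + w**2 - k)/4 = -k/4 + w/4 + w**2/4)
1/E(10, 69) = 1/(-1/4*69 + (1/4)*10 + (1/4)*10**2) = 1/(-69/4 + 5/2 + (1/4)*100) = 1/(-69/4 + 5/2 + 25) = 1/(41/4) = 4/41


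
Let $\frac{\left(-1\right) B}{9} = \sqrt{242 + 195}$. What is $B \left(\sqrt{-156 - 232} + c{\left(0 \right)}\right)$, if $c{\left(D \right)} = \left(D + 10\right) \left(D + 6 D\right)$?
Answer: $- 18 i \sqrt{42389} \approx - 3705.9 i$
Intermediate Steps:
$B = - 9 \sqrt{437}$ ($B = - 9 \sqrt{242 + 195} = - 9 \sqrt{437} \approx -188.14$)
$c{\left(D \right)} = 7 D \left(10 + D\right)$ ($c{\left(D \right)} = \left(10 + D\right) 7 D = 7 D \left(10 + D\right)$)
$B \left(\sqrt{-156 - 232} + c{\left(0 \right)}\right) = - 9 \sqrt{437} \left(\sqrt{-156 - 232} + 7 \cdot 0 \left(10 + 0\right)\right) = - 9 \sqrt{437} \left(\sqrt{-388} + 7 \cdot 0 \cdot 10\right) = - 9 \sqrt{437} \left(2 i \sqrt{97} + 0\right) = - 9 \sqrt{437} \cdot 2 i \sqrt{97} = - 18 i \sqrt{42389}$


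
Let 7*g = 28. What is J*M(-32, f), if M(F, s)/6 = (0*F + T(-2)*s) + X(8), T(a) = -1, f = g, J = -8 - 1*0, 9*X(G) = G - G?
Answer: 192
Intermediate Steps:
X(G) = 0 (X(G) = (G - G)/9 = (⅑)*0 = 0)
g = 4 (g = (⅐)*28 = 4)
J = -8 (J = -8 + 0 = -8)
f = 4
M(F, s) = -6*s (M(F, s) = 6*((0*F - s) + 0) = 6*((0 - s) + 0) = 6*(-s + 0) = 6*(-s) = -6*s)
J*M(-32, f) = -(-48)*4 = -8*(-24) = 192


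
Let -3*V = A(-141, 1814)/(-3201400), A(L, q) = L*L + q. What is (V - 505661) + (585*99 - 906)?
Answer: -861788703341/1920840 ≈ -4.4865e+5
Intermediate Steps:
A(L, q) = q + L² (A(L, q) = L² + q = q + L²)
V = 4339/1920840 (V = -(1814 + (-141)²)/(3*(-3201400)) = -(1814 + 19881)*(-1)/(3*3201400) = -21695*(-1)/(3*3201400) = -⅓*(-4339/640280) = 4339/1920840 ≈ 0.0022589)
(V - 505661) + (585*99 - 906) = (4339/1920840 - 505661) + (585*99 - 906) = -971293870901/1920840 + (57915 - 906) = -971293870901/1920840 + 57009 = -861788703341/1920840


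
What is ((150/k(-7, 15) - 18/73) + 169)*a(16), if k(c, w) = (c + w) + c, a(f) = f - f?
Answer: 0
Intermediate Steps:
a(f) = 0
k(c, w) = w + 2*c
((150/k(-7, 15) - 18/73) + 169)*a(16) = ((150/(15 + 2*(-7)) - 18/73) + 169)*0 = ((150/(15 - 14) - 18*1/73) + 169)*0 = ((150/1 - 18/73) + 169)*0 = ((150*1 - 18/73) + 169)*0 = ((150 - 18/73) + 169)*0 = (10932/73 + 169)*0 = (23269/73)*0 = 0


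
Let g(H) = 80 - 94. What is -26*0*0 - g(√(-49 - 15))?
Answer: 14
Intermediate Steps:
g(H) = -14
-26*0*0 - g(√(-49 - 15)) = -26*0*0 - 1*(-14) = 0*0 + 14 = 0 + 14 = 14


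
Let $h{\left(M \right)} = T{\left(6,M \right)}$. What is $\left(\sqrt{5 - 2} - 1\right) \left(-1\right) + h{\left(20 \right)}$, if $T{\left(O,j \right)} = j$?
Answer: $21 - \sqrt{3} \approx 19.268$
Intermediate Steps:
$h{\left(M \right)} = M$
$\left(\sqrt{5 - 2} - 1\right) \left(-1\right) + h{\left(20 \right)} = \left(\sqrt{5 - 2} - 1\right) \left(-1\right) + 20 = \left(\sqrt{3} - 1\right) \left(-1\right) + 20 = \left(-1 + \sqrt{3}\right) \left(-1\right) + 20 = \left(1 - \sqrt{3}\right) + 20 = 21 - \sqrt{3}$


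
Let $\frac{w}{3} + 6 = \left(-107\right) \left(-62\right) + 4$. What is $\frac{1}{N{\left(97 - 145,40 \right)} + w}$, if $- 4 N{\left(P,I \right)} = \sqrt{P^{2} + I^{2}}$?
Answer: $\frac{4974}{98962643} + \frac{\sqrt{61}}{197925286} \approx 5.0301 \cdot 10^{-5}$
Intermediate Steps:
$w = 19896$ ($w = -18 + 3 \left(\left(-107\right) \left(-62\right) + 4\right) = -18 + 3 \left(6634 + 4\right) = -18 + 3 \cdot 6638 = -18 + 19914 = 19896$)
$N{\left(P,I \right)} = - \frac{\sqrt{I^{2} + P^{2}}}{4}$ ($N{\left(P,I \right)} = - \frac{\sqrt{P^{2} + I^{2}}}{4} = - \frac{\sqrt{I^{2} + P^{2}}}{4}$)
$\frac{1}{N{\left(97 - 145,40 \right)} + w} = \frac{1}{- \frac{\sqrt{40^{2} + \left(97 - 145\right)^{2}}}{4} + 19896} = \frac{1}{- \frac{\sqrt{1600 + \left(-48\right)^{2}}}{4} + 19896} = \frac{1}{- \frac{\sqrt{1600 + 2304}}{4} + 19896} = \frac{1}{- \frac{\sqrt{3904}}{4} + 19896} = \frac{1}{- \frac{8 \sqrt{61}}{4} + 19896} = \frac{1}{- 2 \sqrt{61} + 19896} = \frac{1}{19896 - 2 \sqrt{61}}$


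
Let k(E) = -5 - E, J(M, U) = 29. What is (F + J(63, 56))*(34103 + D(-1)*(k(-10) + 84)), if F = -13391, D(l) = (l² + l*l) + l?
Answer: -456873504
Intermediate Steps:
D(l) = l + 2*l² (D(l) = (l² + l²) + l = 2*l² + l = l + 2*l²)
(F + J(63, 56))*(34103 + D(-1)*(k(-10) + 84)) = (-13391 + 29)*(34103 + (-(1 + 2*(-1)))*((-5 - 1*(-10)) + 84)) = -13362*(34103 + (-(1 - 2))*((-5 + 10) + 84)) = -13362*(34103 + (-1*(-1))*(5 + 84)) = -13362*(34103 + 1*89) = -13362*(34103 + 89) = -13362*34192 = -456873504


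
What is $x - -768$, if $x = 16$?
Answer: $784$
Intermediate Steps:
$x - -768 = 16 - -768 = 16 + 768 = 784$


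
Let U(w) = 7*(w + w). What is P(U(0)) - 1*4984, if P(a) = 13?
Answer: -4971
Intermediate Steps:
U(w) = 14*w (U(w) = 7*(2*w) = 14*w)
P(U(0)) - 1*4984 = 13 - 1*4984 = 13 - 4984 = -4971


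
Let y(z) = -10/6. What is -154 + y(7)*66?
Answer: -264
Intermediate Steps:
y(z) = -5/3 (y(z) = -10*⅙ = -5/3)
-154 + y(7)*66 = -154 - 5/3*66 = -154 - 110 = -264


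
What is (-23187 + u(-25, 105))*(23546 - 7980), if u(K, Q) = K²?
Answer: -351200092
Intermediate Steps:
(-23187 + u(-25, 105))*(23546 - 7980) = (-23187 + (-25)²)*(23546 - 7980) = (-23187 + 625)*15566 = -22562*15566 = -351200092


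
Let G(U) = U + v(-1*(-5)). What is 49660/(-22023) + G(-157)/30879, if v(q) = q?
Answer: -56918468/25186971 ≈ -2.2598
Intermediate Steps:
G(U) = 5 + U (G(U) = U - 1*(-5) = U + 5 = 5 + U)
49660/(-22023) + G(-157)/30879 = 49660/(-22023) + (5 - 157)/30879 = 49660*(-1/22023) - 152*1/30879 = -49660/22023 - 152/30879 = -56918468/25186971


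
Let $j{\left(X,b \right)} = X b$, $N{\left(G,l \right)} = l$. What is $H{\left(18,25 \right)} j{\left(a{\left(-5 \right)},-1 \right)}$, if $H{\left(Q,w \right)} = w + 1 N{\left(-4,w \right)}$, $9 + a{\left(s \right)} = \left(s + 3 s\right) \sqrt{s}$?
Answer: $450 + 1000 i \sqrt{5} \approx 450.0 + 2236.1 i$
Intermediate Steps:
$a{\left(s \right)} = -9 + 4 s^{\frac{3}{2}}$ ($a{\left(s \right)} = -9 + \left(s + 3 s\right) \sqrt{s} = -9 + 4 s \sqrt{s} = -9 + 4 s^{\frac{3}{2}}$)
$H{\left(Q,w \right)} = 2 w$ ($H{\left(Q,w \right)} = w + 1 w = w + w = 2 w$)
$H{\left(18,25 \right)} j{\left(a{\left(-5 \right)},-1 \right)} = 2 \cdot 25 \left(-9 + 4 \left(-5\right)^{\frac{3}{2}}\right) \left(-1\right) = 50 \left(-9 + 4 \left(- 5 i \sqrt{5}\right)\right) \left(-1\right) = 50 \left(-9 - 20 i \sqrt{5}\right) \left(-1\right) = 50 \left(9 + 20 i \sqrt{5}\right) = 450 + 1000 i \sqrt{5}$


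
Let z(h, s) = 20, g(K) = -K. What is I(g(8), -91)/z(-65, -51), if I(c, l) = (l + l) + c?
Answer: -19/2 ≈ -9.5000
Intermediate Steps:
I(c, l) = c + 2*l (I(c, l) = 2*l + c = c + 2*l)
I(g(8), -91)/z(-65, -51) = (-1*8 + 2*(-91))/20 = (-8 - 182)*(1/20) = -190*1/20 = -19/2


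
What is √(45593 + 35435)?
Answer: 2*√20257 ≈ 284.65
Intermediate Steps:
√(45593 + 35435) = √81028 = 2*√20257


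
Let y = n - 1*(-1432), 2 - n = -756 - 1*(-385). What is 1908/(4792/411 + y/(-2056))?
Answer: 1612290528/9110497 ≈ 176.97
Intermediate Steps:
n = 373 (n = 2 - (-756 - 1*(-385)) = 2 - (-756 + 385) = 2 - 1*(-371) = 2 + 371 = 373)
y = 1805 (y = 373 - 1*(-1432) = 373 + 1432 = 1805)
1908/(4792/411 + y/(-2056)) = 1908/(4792/411 + 1805/(-2056)) = 1908/(4792*(1/411) + 1805*(-1/2056)) = 1908/(4792/411 - 1805/2056) = 1908/(9110497/845016) = 1908*(845016/9110497) = 1612290528/9110497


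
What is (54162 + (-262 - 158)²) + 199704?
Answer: 430266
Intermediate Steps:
(54162 + (-262 - 158)²) + 199704 = (54162 + (-420)²) + 199704 = (54162 + 176400) + 199704 = 230562 + 199704 = 430266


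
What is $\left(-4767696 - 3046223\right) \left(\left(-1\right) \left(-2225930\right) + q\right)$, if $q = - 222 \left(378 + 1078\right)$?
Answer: $-14867528053462$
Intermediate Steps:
$q = -323232$ ($q = \left(-222\right) 1456 = -323232$)
$\left(-4767696 - 3046223\right) \left(\left(-1\right) \left(-2225930\right) + q\right) = \left(-4767696 - 3046223\right) \left(\left(-1\right) \left(-2225930\right) - 323232\right) = - 7813919 \left(2225930 - 323232\right) = \left(-7813919\right) 1902698 = -14867528053462$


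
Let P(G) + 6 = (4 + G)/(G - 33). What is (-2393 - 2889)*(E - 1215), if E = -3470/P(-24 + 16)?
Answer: 400798160/121 ≈ 3.3124e+6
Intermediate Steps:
P(G) = -6 + (4 + G)/(-33 + G) (P(G) = -6 + (4 + G)/(G - 33) = -6 + (4 + G)/(-33 + G))
E = 71135/121 (E = -3470*(-33 + (-24 + 16))/(202 - 5*(-24 + 16)) = -3470*(-33 - 8)/(202 - 5*(-8)) = -3470*(-41/(202 + 40)) = -3470/((-1/41*242)) = -3470/(-242/41) = -3470*(-41/242) = 71135/121 ≈ 587.89)
(-2393 - 2889)*(E - 1215) = (-2393 - 2889)*(71135/121 - 1215) = -5282*(-75880/121) = 400798160/121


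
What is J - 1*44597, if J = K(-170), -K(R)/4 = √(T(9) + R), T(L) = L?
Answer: -44597 - 4*I*√161 ≈ -44597.0 - 50.754*I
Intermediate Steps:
K(R) = -4*√(9 + R)
J = -4*I*√161 (J = -4*√(9 - 170) = -4*I*√161 ≈ -50.754*I)
J - 1*44597 = -4*I*√161 - 1*44597 = -4*I*√161 - 44597 = -44597 - 4*I*√161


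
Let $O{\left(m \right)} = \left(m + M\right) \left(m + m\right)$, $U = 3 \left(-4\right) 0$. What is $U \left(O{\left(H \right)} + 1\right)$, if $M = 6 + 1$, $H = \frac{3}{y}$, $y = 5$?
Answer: $0$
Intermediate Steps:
$H = \frac{3}{5} \approx 0.6$
$M = 7$
$U = 0$ ($U = \left(-12\right) 0 = 0$)
$O{\left(m \right)} = 2 m \left(7 + m\right)$ ($O{\left(m \right)} = \left(m + 7\right) \left(m + m\right) = \left(7 + m\right) 2 m = 2 m \left(7 + m\right)$)
$U \left(O{\left(H \right)} + 1\right) = 0 \left(2 \cdot \frac{3}{5} \left(7 + \frac{3}{5}\right) + 1\right) = 0 \left(2 \cdot \frac{3}{5} \cdot \frac{38}{5} + 1\right) = 0 \left(\frac{228}{25} + 1\right) = 0 \cdot \frac{253}{25} = 0$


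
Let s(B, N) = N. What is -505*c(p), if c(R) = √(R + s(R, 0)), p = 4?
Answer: -1010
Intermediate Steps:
c(R) = √R (c(R) = √(R + 0) = √R)
-505*c(p) = -505*√4 = -505*2 = -1010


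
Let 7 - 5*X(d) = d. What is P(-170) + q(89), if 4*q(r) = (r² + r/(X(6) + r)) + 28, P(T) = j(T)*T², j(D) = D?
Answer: -8761246301/1784 ≈ -4.9110e+6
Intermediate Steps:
X(d) = 7/5 - d/5
P(T) = T³ (P(T) = T*T² = T³)
q(r) = 7 + r²/4 + r/(4*(⅕ + r)) (q(r) = ((r² + r/((7/5 - ⅕*6) + r)) + 28)/4 = ((r² + r/((7/5 - 6/5) + r)) + 28)/4 = ((r² + r/(⅕ + r)) + 28)/4 = (28 + r² + r/(⅕ + r))/4 = 7 + r²/4 + r/(4*(⅕ + r)))
P(-170) + q(89) = (-170)³ + (28 + 89² + 5*89³ + 145*89)/(4*(1 + 5*89)) = -4913000 + (28 + 7921 + 5*704969 + 12905)/(4*(1 + 445)) = -4913000 + (¼)*(28 + 7921 + 3524845 + 12905)/446 = -4913000 + (¼)*(1/446)*3545699 = -4913000 + 3545699/1784 = -8761246301/1784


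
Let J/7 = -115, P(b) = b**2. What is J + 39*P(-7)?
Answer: 1106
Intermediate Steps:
J = -805 (J = 7*(-115) = -805)
J + 39*P(-7) = -805 + 39*(-7)**2 = -805 + 39*49 = -805 + 1911 = 1106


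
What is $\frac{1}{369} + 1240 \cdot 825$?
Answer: $\frac{377487001}{369} \approx 1.023 \cdot 10^{6}$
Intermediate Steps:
$\frac{1}{369} + 1240 \cdot 825 = \frac{1}{369} + 1023000 = \frac{377487001}{369}$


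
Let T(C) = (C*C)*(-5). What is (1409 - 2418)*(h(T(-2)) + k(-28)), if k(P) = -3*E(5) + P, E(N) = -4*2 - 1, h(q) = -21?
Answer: 22198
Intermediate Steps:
T(C) = -5*C**2 (T(C) = C**2*(-5) = -5*C**2)
E(N) = -9 (E(N) = -8 - 1 = -9)
k(P) = 27 + P (k(P) = -3*(-9) + P = 27 + P)
(1409 - 2418)*(h(T(-2)) + k(-28)) = (1409 - 2418)*(-21 + (27 - 28)) = -1009*(-21 - 1) = -1009*(-22) = 22198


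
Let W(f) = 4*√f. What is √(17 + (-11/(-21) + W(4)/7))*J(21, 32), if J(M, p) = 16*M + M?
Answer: 238*√42 ≈ 1542.4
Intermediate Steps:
J(M, p) = 17*M
√(17 + (-11/(-21) + W(4)/7))*J(21, 32) = √(17 + (-11/(-21) + (4*√4)/7))*(17*21) = √(17 + (-11*(-1/21) + (4*2)*(⅐)))*357 = √(17 + (11/21 + 8*(⅐)))*357 = √(17 + (11/21 + 8/7))*357 = √(17 + 5/3)*357 = √(56/3)*357 = (2*√42/3)*357 = 238*√42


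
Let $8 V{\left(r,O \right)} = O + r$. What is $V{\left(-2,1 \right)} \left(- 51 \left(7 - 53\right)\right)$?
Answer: $- \frac{1173}{4} \approx -293.25$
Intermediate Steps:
$V{\left(r,O \right)} = \frac{O}{8} + \frac{r}{8}$ ($V{\left(r,O \right)} = \frac{O + r}{8} = \frac{O}{8} + \frac{r}{8}$)
$V{\left(-2,1 \right)} \left(- 51 \left(7 - 53\right)\right) = \left(\frac{1}{8} \cdot 1 + \frac{1}{8} \left(-2\right)\right) \left(- 51 \left(7 - 53\right)\right) = \left(\frac{1}{8} - \frac{1}{4}\right) \left(\left(-51\right) \left(-46\right)\right) = \left(- \frac{1}{8}\right) 2346 = - \frac{1173}{4}$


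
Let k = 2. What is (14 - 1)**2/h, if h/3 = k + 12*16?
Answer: 169/582 ≈ 0.29038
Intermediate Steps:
h = 582 (h = 3*(2 + 12*16) = 3*(2 + 192) = 3*194 = 582)
(14 - 1)**2/h = (14 - 1)**2/582 = 13**2*(1/582) = 169*(1/582) = 169/582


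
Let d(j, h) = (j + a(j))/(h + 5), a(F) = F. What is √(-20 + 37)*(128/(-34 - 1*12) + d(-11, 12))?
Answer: -1594*√17/391 ≈ -16.809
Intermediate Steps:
d(j, h) = 2*j/(5 + h) (d(j, h) = (j + j)/(h + 5) = (2*j)/(5 + h) = 2*j/(5 + h))
√(-20 + 37)*(128/(-34 - 1*12) + d(-11, 12)) = √(-20 + 37)*(128/(-34 - 1*12) + 2*(-11)/(5 + 12)) = √17*(128/(-34 - 12) + 2*(-11)/17) = √17*(128/(-46) + 2*(-11)*(1/17)) = √17*(128*(-1/46) - 22/17) = √17*(-64/23 - 22/17) = √17*(-1594/391) = -1594*√17/391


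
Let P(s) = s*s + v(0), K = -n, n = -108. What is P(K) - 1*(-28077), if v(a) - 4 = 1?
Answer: 39746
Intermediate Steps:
v(a) = 5 (v(a) = 4 + 1 = 5)
K = 108 (K = -1*(-108) = 108)
P(s) = 5 + s² (P(s) = s*s + 5 = s² + 5 = 5 + s²)
P(K) - 1*(-28077) = (5 + 108²) - 1*(-28077) = (5 + 11664) + 28077 = 11669 + 28077 = 39746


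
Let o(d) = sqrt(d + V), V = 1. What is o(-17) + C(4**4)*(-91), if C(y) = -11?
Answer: 1001 + 4*I ≈ 1001.0 + 4.0*I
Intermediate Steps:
o(d) = sqrt(1 + d) (o(d) = sqrt(d + 1) = sqrt(1 + d))
o(-17) + C(4**4)*(-91) = sqrt(1 - 17) - 11*(-91) = sqrt(-16) + 1001 = 4*I + 1001 = 1001 + 4*I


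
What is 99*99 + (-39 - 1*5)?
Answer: 9757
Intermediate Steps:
99*99 + (-39 - 1*5) = 9801 + (-39 - 5) = 9801 - 44 = 9757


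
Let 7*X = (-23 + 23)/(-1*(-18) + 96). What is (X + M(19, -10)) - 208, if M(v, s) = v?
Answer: -189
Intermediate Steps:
X = 0 (X = ((-23 + 23)/(-1*(-18) + 96))/7 = (0/(18 + 96))/7 = (0/114)/7 = (0*(1/114))/7 = (1/7)*0 = 0)
(X + M(19, -10)) - 208 = (0 + 19) - 208 = 19 - 208 = -189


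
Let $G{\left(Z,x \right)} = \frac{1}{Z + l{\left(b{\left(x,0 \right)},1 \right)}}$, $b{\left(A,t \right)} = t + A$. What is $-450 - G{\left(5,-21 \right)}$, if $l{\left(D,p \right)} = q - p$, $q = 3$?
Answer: $- \frac{3151}{7} \approx -450.14$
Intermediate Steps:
$b{\left(A,t \right)} = A + t$
$l{\left(D,p \right)} = 3 - p$
$G{\left(Z,x \right)} = \frac{1}{2 + Z}$ ($G{\left(Z,x \right)} = \frac{1}{Z + \left(3 - 1\right)} = \frac{1}{Z + 2} = \frac{1}{2 + Z}$)
$-450 - G{\left(5,-21 \right)} = -450 - \frac{1}{2 + 5} = -450 - \frac{1}{7} = - \frac{3151}{7}$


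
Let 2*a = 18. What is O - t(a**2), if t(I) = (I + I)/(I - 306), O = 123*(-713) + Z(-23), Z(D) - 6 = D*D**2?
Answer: -2496482/25 ≈ -99859.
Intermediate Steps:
a = 9 (a = (1/2)*18 = 9)
Z(D) = 6 + D**3 (Z(D) = 6 + D*D**2 = 6 + D**3)
O = -99860 (O = 123*(-713) + (6 + (-23)**3) = -87699 + (6 - 12167) = -87699 - 12161 = -99860)
t(I) = 2*I/(-306 + I) (t(I) = (2*I)/(-306 + I) = 2*I/(-306 + I))
O - t(a**2) = -99860 - 2*9**2/(-306 + 9**2) = -99860 - 2*81/(-306 + 81) = -99860 - 2*81/(-225) = -99860 - 2*81*(-1)/225 = -99860 - 1*(-18/25) = -99860 + 18/25 = -2496482/25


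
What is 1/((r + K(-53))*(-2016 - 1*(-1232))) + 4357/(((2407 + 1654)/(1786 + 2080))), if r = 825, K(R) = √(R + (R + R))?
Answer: 2996771002442649/722498812672 + I*√159/533734656 ≈ 4147.8 + 2.3625e-8*I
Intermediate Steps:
K(R) = √3*√R (K(R) = √(R + 2*R) = √(3*R) = √3*√R)
1/((r + K(-53))*(-2016 - 1*(-1232))) + 4357/(((2407 + 1654)/(1786 + 2080))) = 1/((825 + √3*√(-53))*(-2016 - 1*(-1232))) + 4357/(((2407 + 1654)/(1786 + 2080))) = 1/((825 + √3*(I*√53))*(-2016 + 1232)) + 4357/((4061/3866)) = 1/((825 + I*√159)*(-784)) + 4357/((4061*(1/3866))) = -1/784/(825 + I*√159) + 4357/(4061/3866) = -1/(784*(825 + I*√159)) + 4357*(3866/4061) = -1/(784*(825 + I*√159)) + 16844162/4061 = 16844162/4061 - 1/(784*(825 + I*√159))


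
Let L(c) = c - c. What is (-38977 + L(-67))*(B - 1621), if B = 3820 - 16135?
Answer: 543183472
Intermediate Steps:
L(c) = 0
B = -12315
(-38977 + L(-67))*(B - 1621) = (-38977 + 0)*(-12315 - 1621) = -38977*(-13936) = 543183472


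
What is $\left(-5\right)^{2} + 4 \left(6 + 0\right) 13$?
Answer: $337$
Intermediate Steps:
$\left(-5\right)^{2} + 4 \left(6 + 0\right) 13 = 25 + 4 \cdot 6 \cdot 13 = 25 + 24 \cdot 13 = 25 + 312 = 337$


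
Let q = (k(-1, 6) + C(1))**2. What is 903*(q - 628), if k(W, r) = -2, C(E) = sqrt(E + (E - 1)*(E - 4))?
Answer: -566181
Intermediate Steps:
C(E) = sqrt(E + (-1 + E)*(-4 + E))
q = 1 (q = (-2 + sqrt(4 + 1**2 - 4*1))**2 = (-2 + sqrt(4 + 1 - 4))**2 = (-2 + sqrt(1))**2 = (-2 + 1)**2 = (-1)**2 = 1)
903*(q - 628) = 903*(1 - 628) = 903*(-627) = -566181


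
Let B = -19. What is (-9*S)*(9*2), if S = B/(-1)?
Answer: -3078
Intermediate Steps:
S = 19 (S = -19/(-1) = -19*(-1) = 19)
(-9*S)*(9*2) = (-9*19)*(9*2) = -171*18 = -3078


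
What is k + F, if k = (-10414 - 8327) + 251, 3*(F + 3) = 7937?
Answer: -47542/3 ≈ -15847.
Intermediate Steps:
F = 7928/3 (F = -3 + (⅓)*7937 = -3 + 7937/3 = 7928/3 ≈ 2642.7)
k = -18490 (k = -18741 + 251 = -18490)
k + F = -18490 + 7928/3 = -47542/3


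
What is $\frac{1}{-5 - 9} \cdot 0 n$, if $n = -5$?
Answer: $0$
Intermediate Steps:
$\frac{1}{-5 - 9} \cdot 0 n = \frac{1}{-5 - 9} \cdot 0 \left(-5\right) = \frac{1}{-14} \cdot 0 \left(-5\right) = \left(- \frac{1}{14}\right) 0 \left(-5\right) = 0 \left(-5\right) = 0$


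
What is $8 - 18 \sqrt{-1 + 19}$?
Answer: $8 - 54 \sqrt{2} \approx -68.368$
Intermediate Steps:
$8 - 18 \sqrt{-1 + 19} = 8 - 18 \sqrt{18} = 8 - 18 \cdot 3 \sqrt{2} = 8 - 54 \sqrt{2}$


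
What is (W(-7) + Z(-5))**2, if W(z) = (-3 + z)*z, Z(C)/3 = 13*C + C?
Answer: 19600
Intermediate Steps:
Z(C) = 42*C (Z(C) = 3*(13*C + C) = 3*(14*C) = 42*C)
W(z) = z*(-3 + z)
(W(-7) + Z(-5))**2 = (-7*(-3 - 7) + 42*(-5))**2 = (-7*(-10) - 210)**2 = (70 - 210)**2 = (-140)**2 = 19600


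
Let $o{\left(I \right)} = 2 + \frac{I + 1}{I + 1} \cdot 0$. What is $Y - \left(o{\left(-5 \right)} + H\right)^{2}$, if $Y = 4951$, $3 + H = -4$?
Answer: $4926$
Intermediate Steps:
$H = -7$ ($H = -3 - 4 = -7$)
$o{\left(I \right)} = 2$ ($o{\left(I \right)} = 2 + \frac{1 + I}{1 + I} 0 = 2 + 1 \cdot 0 = 2 + 0 = 2$)
$Y - \left(o{\left(-5 \right)} + H\right)^{2} = 4951 - \left(2 - 7\right)^{2} = 4951 - \left(-5\right)^{2} = 4951 - 25 = 4926$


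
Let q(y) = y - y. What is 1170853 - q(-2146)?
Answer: 1170853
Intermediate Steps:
q(y) = 0
1170853 - q(-2146) = 1170853 - 1*0 = 1170853 + 0 = 1170853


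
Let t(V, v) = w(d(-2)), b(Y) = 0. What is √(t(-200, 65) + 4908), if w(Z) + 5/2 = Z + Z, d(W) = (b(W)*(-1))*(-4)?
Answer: √19622/2 ≈ 70.039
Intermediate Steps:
d(W) = 0 (d(W) = (0*(-1))*(-4) = 0*(-4) = 0)
w(Z) = -5/2 + 2*Z (w(Z) = -5/2 + (Z + Z) = -5/2 + 2*Z)
t(V, v) = -5/2 (t(V, v) = -5/2 + 2*0 = -5/2 + 0 = -5/2)
√(t(-200, 65) + 4908) = √(-5/2 + 4908) = √(9811/2) = √19622/2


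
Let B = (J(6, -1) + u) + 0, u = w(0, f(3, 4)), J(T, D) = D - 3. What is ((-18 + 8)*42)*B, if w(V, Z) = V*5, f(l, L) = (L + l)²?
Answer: 1680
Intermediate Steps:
J(T, D) = -3 + D
w(V, Z) = 5*V
u = 0 (u = 5*0 = 0)
B = -4 (B = ((-3 - 1) + 0) + 0 = (-4 + 0) + 0 = -4 + 0 = -4)
((-18 + 8)*42)*B = ((-18 + 8)*42)*(-4) = -10*42*(-4) = -420*(-4) = 1680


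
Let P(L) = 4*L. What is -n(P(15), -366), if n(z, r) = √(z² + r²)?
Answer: -6*√3821 ≈ -370.89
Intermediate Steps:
n(z, r) = √(r² + z²)
-n(P(15), -366) = -√((-366)² + (4*15)²) = -√(133956 + 60²) = -√(133956 + 3600) = -√137556 = -6*√3821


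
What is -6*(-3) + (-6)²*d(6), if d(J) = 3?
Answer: 126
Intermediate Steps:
-6*(-3) + (-6)²*d(6) = -6*(-3) + (-6)²*3 = 18 + 36*3 = 18 + 108 = 126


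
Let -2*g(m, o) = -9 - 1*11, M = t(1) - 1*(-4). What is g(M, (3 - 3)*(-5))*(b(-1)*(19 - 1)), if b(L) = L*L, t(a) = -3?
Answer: 180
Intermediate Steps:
b(L) = L²
M = 1 (M = -3 - 1*(-4) = -3 + 4 = 1)
g(m, o) = 10 (g(m, o) = -(-9 - 1*11)/2 = -(-9 - 11)/2 = -½*(-20) = 10)
g(M, (3 - 3)*(-5))*(b(-1)*(19 - 1)) = 10*((-1)²*(19 - 1)) = 10*(1*18) = 10*18 = 180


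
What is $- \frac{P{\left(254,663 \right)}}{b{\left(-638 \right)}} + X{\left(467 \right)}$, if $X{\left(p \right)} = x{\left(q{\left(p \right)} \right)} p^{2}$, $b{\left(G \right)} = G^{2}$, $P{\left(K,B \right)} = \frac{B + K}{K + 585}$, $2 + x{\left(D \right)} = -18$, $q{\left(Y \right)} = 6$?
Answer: $- \frac{1489591121411397}{341509916} \approx -4.3618 \cdot 10^{6}$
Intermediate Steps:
$x{\left(D \right)} = -20$ ($x{\left(D \right)} = -2 - 18 = -20$)
$P{\left(K,B \right)} = \frac{B + K}{585 + K}$
$X{\left(p \right)} = - 20 p^{2}$
$- \frac{P{\left(254,663 \right)}}{b{\left(-638 \right)}} + X{\left(467 \right)} = - \frac{\frac{1}{585 + 254} \left(663 + 254\right)}{\left(-638\right)^{2}} - 20 \cdot 467^{2} = - \frac{\frac{1}{839} \cdot 917}{407044} - 4361780 = - \frac{917}{839 \cdot 407044} - 4361780 = \left(-1\right) \frac{917}{341509916} - 4361780 = - \frac{917}{341509916} - 4361780 = - \frac{1489591121411397}{341509916}$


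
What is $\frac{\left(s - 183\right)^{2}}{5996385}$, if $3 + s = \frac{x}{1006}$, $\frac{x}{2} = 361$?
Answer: $\frac{8685680809}{1517139372465} \approx 0.005725$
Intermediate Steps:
$x = 722$ ($x = 2 \cdot 361 = 722$)
$s = - \frac{1148}{503}$ ($s = -3 + \frac{722}{1006} = -3 + 722 \cdot \frac{1}{1006} = -3 + \frac{361}{503} = - \frac{1148}{503} \approx -2.2823$)
$\frac{\left(s - 183\right)^{2}}{5996385} = \frac{\left(- \frac{1148}{503} - 183\right)^{2}}{5996385} = \left(- \frac{93197}{503}\right)^{2} \cdot \frac{1}{5996385} = \frac{8685680809}{253009} \cdot \frac{1}{5996385} = \frac{8685680809}{1517139372465}$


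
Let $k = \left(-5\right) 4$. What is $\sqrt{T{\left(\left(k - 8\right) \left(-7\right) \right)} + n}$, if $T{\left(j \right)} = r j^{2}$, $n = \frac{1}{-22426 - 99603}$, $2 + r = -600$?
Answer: $\frac{3 i \sqrt{38264163996698149}}{122029} \approx 4809.0 i$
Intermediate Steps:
$r = -602$ ($r = -2 - 600 = -602$)
$k = -20$
$n = - \frac{1}{122029}$ ($n = \frac{1}{-22426 - 99603} = \frac{1}{-122029} = - \frac{1}{122029} \approx -8.1948 \cdot 10^{-6}$)
$T{\left(j \right)} = - 602 j^{2}$
$\sqrt{T{\left(\left(k - 8\right) \left(-7\right) \right)} + n} = \sqrt{- 602 \left(\left(-20 - 8\right) \left(-7\right)\right)^{2} - \frac{1}{122029}} = \sqrt{- 602 \left(\left(-28\right) \left(-7\right)\right)^{2} - \frac{1}{122029}} = \sqrt{- 602 \cdot 196^{2} - \frac{1}{122029}} = \sqrt{\left(-602\right) 38416 - \frac{1}{122029}} = \sqrt{-23126432 - \frac{1}{122029}} = \sqrt{- \frac{2822095370529}{122029}} = \frac{3 i \sqrt{38264163996698149}}{122029}$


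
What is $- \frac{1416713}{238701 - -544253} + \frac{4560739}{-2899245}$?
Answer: $- \frac{7678246924691}{2269975469730} \approx -3.3825$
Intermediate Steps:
$- \frac{1416713}{238701 - -544253} + \frac{4560739}{-2899245} = - \frac{1416713}{238701 + 544253} + 4560739 \left(- \frac{1}{2899245}\right) = - \frac{1416713}{782954} - \frac{4560739}{2899245} = - \frac{7678246924691}{2269975469730}$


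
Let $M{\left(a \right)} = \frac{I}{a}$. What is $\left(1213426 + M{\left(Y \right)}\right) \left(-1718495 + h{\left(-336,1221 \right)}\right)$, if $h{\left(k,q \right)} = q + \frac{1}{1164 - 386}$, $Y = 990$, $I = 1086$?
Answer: $- \frac{267495711896214541}{128370} \approx -2.0838 \cdot 10^{12}$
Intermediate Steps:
$M{\left(a \right)} = \frac{1086}{a}$
$h{\left(k,q \right)} = \frac{1}{778} + q$ ($h{\left(k,q \right)} = q + \frac{1}{778} = \frac{1}{778} + q$)
$\left(1213426 + M{\left(Y \right)}\right) \left(-1718495 + h{\left(-336,1221 \right)}\right) = \left(1213426 + \frac{1086}{990}\right) \left(-1718495 + \left(\frac{1}{778} + 1221\right)\right) = \left(1213426 + 1086 \cdot \frac{1}{990}\right) \left(-1718495 + \frac{949939}{778}\right) = \left(1213426 + \frac{181}{165}\right) \left(- \frac{1336039171}{778}\right) = \frac{200215471}{165} \left(- \frac{1336039171}{778}\right) = - \frac{267495711896214541}{128370}$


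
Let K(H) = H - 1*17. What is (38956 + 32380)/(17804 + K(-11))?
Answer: 8917/2222 ≈ 4.0131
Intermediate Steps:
K(H) = -17 + H (K(H) = H - 17 = -17 + H)
(38956 + 32380)/(17804 + K(-11)) = (38956 + 32380)/(17804 + (-17 - 11)) = 71336/(17804 - 28) = 71336/17776 = 71336*(1/17776) = 8917/2222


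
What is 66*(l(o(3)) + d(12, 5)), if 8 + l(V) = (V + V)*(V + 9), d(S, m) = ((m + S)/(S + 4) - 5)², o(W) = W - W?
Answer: 63393/128 ≈ 495.26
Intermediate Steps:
o(W) = 0
d(S, m) = (-5 + (S + m)/(4 + S))² (d(S, m) = ((S + m)/(4 + S) - 5)² = (-5 + (S + m)/(4 + S))²)
l(V) = -8 + 2*V*(9 + V) (l(V) = -8 + (V + V)*(V + 9) = -8 + (2*V)*(9 + V) = -8 + 2*V*(9 + V))
66*(l(o(3)) + d(12, 5)) = 66*((-8 + 2*0² + 18*0) + (20 - 1*5 + 4*12)²/(4 + 12)²) = 66*((-8 + 2*0 + 0) + (20 - 5 + 48)²/16²) = 66*((-8 + 0 + 0) + (1/256)*63²) = 66*(-8 + (1/256)*3969) = 66*(-8 + 3969/256) = 66*(1921/256) = 63393/128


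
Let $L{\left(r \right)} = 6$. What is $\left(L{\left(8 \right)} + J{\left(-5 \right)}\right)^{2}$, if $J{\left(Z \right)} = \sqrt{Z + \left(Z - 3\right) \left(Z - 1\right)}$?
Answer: $\left(6 + \sqrt{43}\right)^{2} \approx 157.69$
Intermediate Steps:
$J{\left(Z \right)} = \sqrt{Z + \left(-1 + Z\right) \left(-3 + Z\right)}$ ($J{\left(Z \right)} = \sqrt{Z + \left(-3 + Z\right) \left(-1 + Z\right)} = \sqrt{Z + \left(-1 + Z\right) \left(-3 + Z\right)}$)
$\left(L{\left(8 \right)} + J{\left(-5 \right)}\right)^{2} = \left(6 + \sqrt{3 + \left(-5\right)^{2} - -15}\right)^{2} = \left(6 + \sqrt{3 + 25 + 15}\right)^{2} = \left(6 + \sqrt{43}\right)^{2}$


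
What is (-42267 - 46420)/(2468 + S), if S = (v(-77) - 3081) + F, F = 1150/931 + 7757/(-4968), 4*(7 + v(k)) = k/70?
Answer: 256372388685/1794005912 ≈ 142.91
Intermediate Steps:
v(k) = -7 + k/280 (v(k) = -7 + (k/70)/4 = -7 + k/280)
F = -1508567/4625208 (F = 1150*(1/931) + 7757*(-1/4968) = 1150/931 - 7757/4968 = -1508567/4625208 ≈ -0.32616)
S = -8928389252/2890755 (S = ((-7 + (1/280)*(-77)) - 3081) - 1508567/4625208 = ((-7 - 11/40) - 3081) - 1508567/4625208 = (-291/40 - 3081) - 1508567/4625208 = -123531/40 - 1508567/4625208 = -8928389252/2890755 ≈ -3088.6)
(-42267 - 46420)/(2468 + S) = (-42267 - 46420)/(2468 - 8928389252/2890755) = -88687/(-1794005912/2890755) = -88687*(-2890755/1794005912) = 256372388685/1794005912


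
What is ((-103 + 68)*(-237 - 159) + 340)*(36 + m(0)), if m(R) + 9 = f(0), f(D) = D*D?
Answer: 383400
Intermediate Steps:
f(D) = D**2
m(R) = -9 (m(R) = -9 + 0**2 = -9 + 0 = -9)
((-103 + 68)*(-237 - 159) + 340)*(36 + m(0)) = ((-103 + 68)*(-237 - 159) + 340)*(36 - 9) = (-35*(-396) + 340)*27 = (13860 + 340)*27 = 14200*27 = 383400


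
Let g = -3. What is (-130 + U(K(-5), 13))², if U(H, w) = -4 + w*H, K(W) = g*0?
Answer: 17956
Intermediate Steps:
K(W) = 0 (K(W) = -3*0 = 0)
U(H, w) = -4 + H*w
(-130 + U(K(-5), 13))² = (-130 + (-4 + 0*13))² = (-130 + (-4 + 0))² = (-130 - 4)² = (-134)² = 17956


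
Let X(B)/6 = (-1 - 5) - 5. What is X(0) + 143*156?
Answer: 22242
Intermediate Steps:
X(B) = -66 (X(B) = 6*((-1 - 5) - 5) = 6*(-6 - 5) = 6*(-11) = -66)
X(0) + 143*156 = -66 + 143*156 = -66 + 22308 = 22242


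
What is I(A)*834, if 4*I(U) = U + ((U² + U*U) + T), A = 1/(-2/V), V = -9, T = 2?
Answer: 19599/2 ≈ 9799.5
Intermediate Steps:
A = 9/2 (A = 1/(-2/(-9)) = 1/(-2*(-⅑)) = 1/(2/9) = 9/2 ≈ 4.5000)
I(U) = ½ + U²/2 + U/4 (I(U) = (U + ((U² + U*U) + 2))/4 = (U + ((U² + U²) + 2))/4 = (U + (2*U² + 2))/4 = (U + (2 + 2*U²))/4 = (2 + U + 2*U²)/4 = ½ + U²/2 + U/4)
I(A)*834 = (½ + (9/2)²/2 + (¼)*(9/2))*834 = (½ + (½)*(81/4) + 9/8)*834 = (½ + 81/8 + 9/8)*834 = (47/4)*834 = 19599/2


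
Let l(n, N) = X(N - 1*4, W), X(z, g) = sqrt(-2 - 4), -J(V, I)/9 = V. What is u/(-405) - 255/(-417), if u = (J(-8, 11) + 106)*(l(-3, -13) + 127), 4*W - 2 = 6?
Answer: -3107809/56295 - 178*I*sqrt(6)/405 ≈ -55.206 - 1.0766*I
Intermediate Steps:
W = 2 (W = 1/2 + (1/4)*6 = 1/2 + 3/2 = 2)
J(V, I) = -9*V
X(z, g) = I*sqrt(6) (X(z, g) = sqrt(-6) = I*sqrt(6))
l(n, N) = I*sqrt(6)
u = 22606 + 178*I*sqrt(6) (u = (-9*(-8) + 106)*(I*sqrt(6) + 127) = (72 + 106)*(127 + I*sqrt(6)) = 178*(127 + I*sqrt(6)) = 22606 + 178*I*sqrt(6) ≈ 22606.0 + 436.01*I)
u/(-405) - 255/(-417) = (22606 + 178*I*sqrt(6))/(-405) - 255/(-417) = (22606 + 178*I*sqrt(6))*(-1/405) - 255*(-1/417) = (-22606/405 - 178*I*sqrt(6)/405) + 85/139 = -3107809/56295 - 178*I*sqrt(6)/405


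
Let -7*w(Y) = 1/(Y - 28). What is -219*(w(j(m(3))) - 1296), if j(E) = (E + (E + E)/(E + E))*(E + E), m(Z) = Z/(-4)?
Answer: 450994584/1589 ≈ 2.8382e+5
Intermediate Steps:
m(Z) = -Z/4 (m(Z) = Z*(-¼) = -Z/4)
j(E) = 2*E*(1 + E) (j(E) = (E + (2*E)/((2*E)))*(2*E) = (E + (2*E)*(1/(2*E)))*(2*E) = (E + 1)*(2*E) = (1 + E)*(2*E) = 2*E*(1 + E))
w(Y) = -1/(7*(-28 + Y)) (w(Y) = -1/(7*(Y - 28)) = -1/(7*(-28 + Y)))
-219*(w(j(m(3))) - 1296) = -219*(-1/(-196 + 7*(2*(-¼*3)*(1 - ¼*3))) - 1296) = -219*(-1/(-196 + 7*(2*(-¾)*(1 - ¾))) - 1296) = -219*(-1/(-196 + 7*(2*(-¾)*(¼))) - 1296) = -219*(-1/(-196 + 7*(-3/8)) - 1296) = -219*(-1/(-196 - 21/8) - 1296) = -219*(-1/(-1589/8) - 1296) = -219*(-1*(-8/1589) - 1296) = -219*(8/1589 - 1296) = -219*(-2059336/1589) = 450994584/1589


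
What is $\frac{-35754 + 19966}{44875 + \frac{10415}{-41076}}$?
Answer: $- \frac{648507888}{1843275085} \approx -0.35182$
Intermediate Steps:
$\frac{-35754 + 19966}{44875 + \frac{10415}{-41076}} = - \frac{15788}{44875 + 10415 \left(- \frac{1}{41076}\right)} = - \frac{15788}{44875 - \frac{10415}{41076}} = - \frac{15788}{\frac{1843275085}{41076}} = \left(-15788\right) \frac{41076}{1843275085} = - \frac{648507888}{1843275085}$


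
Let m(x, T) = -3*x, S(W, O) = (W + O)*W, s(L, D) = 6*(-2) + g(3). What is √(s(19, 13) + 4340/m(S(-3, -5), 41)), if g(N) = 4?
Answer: I*√2458/6 ≈ 8.263*I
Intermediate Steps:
s(L, D) = -8 (s(L, D) = 6*(-2) + 4 = -12 + 4 = -8)
S(W, O) = W*(O + W) (S(W, O) = (O + W)*W = W*(O + W))
√(s(19, 13) + 4340/m(S(-3, -5), 41)) = √(-8 + 4340/((-(-9)*(-5 - 3)))) = √(-8 + 4340/((-(-9)*(-8)))) = √(-8 + 4340/((-3*24))) = √(-8 + 4340/(-72)) = √(-8 + 4340*(-1/72)) = √(-8 - 1085/18) = √(-1229/18) = I*√2458/6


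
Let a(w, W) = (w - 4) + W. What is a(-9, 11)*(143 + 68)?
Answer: -422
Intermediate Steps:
a(w, W) = -4 + W + w (a(w, W) = (-4 + w) + W = -4 + W + w)
a(-9, 11)*(143 + 68) = (-4 + 11 - 9)*(143 + 68) = -2*211 = -422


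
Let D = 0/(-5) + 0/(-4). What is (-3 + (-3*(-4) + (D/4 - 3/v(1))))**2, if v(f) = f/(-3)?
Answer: 324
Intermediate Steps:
v(f) = -f/3 (v(f) = f*(-1/3) = -f/3)
D = 0 (D = 0*(-1/5) + 0*(-1/4) = 0 + 0 = 0)
(-3 + (-3*(-4) + (D/4 - 3/v(1))))**2 = (-3 + (-3*(-4) + (0/4 - 3/((-1/3*1)))))**2 = (-3 + (12 + (0*(1/4) - 3/(-1/3))))**2 = (-3 + (12 + (0 - 3*(-3))))**2 = (-3 + (12 + (0 + 9)))**2 = (-3 + (12 + 9))**2 = (-3 + 21)**2 = 18**2 = 324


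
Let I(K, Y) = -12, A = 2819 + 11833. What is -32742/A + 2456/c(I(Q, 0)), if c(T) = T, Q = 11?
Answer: -505253/2442 ≈ -206.90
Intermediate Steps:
A = 14652
-32742/A + 2456/c(I(Q, 0)) = -32742/14652 + 2456/(-12) = -32742*1/14652 + 2456*(-1/12) = -1819/814 - 614/3 = -505253/2442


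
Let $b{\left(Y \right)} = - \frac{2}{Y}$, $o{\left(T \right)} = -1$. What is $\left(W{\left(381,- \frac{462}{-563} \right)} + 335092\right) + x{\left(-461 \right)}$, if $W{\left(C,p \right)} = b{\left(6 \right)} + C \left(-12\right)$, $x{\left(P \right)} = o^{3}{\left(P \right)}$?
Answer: $\frac{991556}{3} \approx 3.3052 \cdot 10^{5}$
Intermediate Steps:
$x{\left(P \right)} = -1$ ($x{\left(P \right)} = \left(-1\right)^{3} = -1$)
$W{\left(C,p \right)} = - \frac{1}{3} - 12 C$ ($W{\left(C,p \right)} = - \frac{2}{6} + C \left(-12\right) = \left(-2\right) \frac{1}{6} - 12 C = - \frac{1}{3} - 12 C$)
$\left(W{\left(381,- \frac{462}{-563} \right)} + 335092\right) + x{\left(-461 \right)} = \left(\left(- \frac{1}{3} - 4572\right) + 335092\right) - 1 = \left(- \frac{13717}{3} + 335092\right) - 1 = \frac{991559}{3} - 1 = \frac{991556}{3}$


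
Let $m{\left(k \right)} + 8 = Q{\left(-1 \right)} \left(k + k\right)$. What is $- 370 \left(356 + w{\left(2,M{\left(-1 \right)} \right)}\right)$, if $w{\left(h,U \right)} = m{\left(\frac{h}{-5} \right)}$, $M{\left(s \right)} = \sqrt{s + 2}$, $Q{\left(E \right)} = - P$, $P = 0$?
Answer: $-128760$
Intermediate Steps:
$Q{\left(E \right)} = 0$ ($Q{\left(E \right)} = \left(-1\right) 0 = 0$)
$m{\left(k \right)} = -8$ ($m{\left(k \right)} = -8 + 0 \left(k + k\right) = -8 + 0 \cdot 2 k = -8 + 0 = -8$)
$M{\left(s \right)} = \sqrt{2 + s}$
$w{\left(h,U \right)} = -8$
$- 370 \left(356 + w{\left(2,M{\left(-1 \right)} \right)}\right) = - 370 \left(356 - 8\right) = \left(-370\right) 348 = -128760$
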